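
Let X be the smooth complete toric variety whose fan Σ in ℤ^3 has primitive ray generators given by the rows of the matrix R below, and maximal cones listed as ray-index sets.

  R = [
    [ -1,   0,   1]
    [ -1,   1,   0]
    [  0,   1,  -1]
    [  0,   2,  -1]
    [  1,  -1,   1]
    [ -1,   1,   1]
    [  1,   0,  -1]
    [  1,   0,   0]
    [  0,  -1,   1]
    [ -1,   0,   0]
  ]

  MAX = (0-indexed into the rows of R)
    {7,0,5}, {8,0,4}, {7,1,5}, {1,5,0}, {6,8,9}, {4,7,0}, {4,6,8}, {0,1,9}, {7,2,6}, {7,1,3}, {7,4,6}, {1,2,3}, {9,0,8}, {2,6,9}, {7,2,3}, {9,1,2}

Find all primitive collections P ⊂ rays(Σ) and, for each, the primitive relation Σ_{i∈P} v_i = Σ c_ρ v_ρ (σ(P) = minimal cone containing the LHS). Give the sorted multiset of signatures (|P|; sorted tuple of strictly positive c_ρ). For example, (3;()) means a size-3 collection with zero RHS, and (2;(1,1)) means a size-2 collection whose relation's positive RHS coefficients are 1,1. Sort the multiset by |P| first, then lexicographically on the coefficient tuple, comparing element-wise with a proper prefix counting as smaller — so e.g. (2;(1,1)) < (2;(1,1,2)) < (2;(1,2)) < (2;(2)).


23 collections generate NE(X_Σ); each relation:

  {0,6}:  v_{0} + v_{6} = 0  ⇒ sig = (2;())
  {2,8}:  v_{2} + v_{8} = 0  ⇒ sig = (2;())
  {7,9}:  v_{7} + v_{9} = 0  ⇒ sig = (2;())
  {0,2}:  v_{0} + v_{2} = v_{1}  ⇒ sig = (2;(1))
  {1,6}:  v_{1} + v_{6} = v_{2}  ⇒ sig = (2;(1))
  {1,8}:  v_{1} + v_{8} = v_{0}  ⇒ sig = (2;(1))
  {2,4}:  v_{2} + v_{4} = v_{7}  ⇒ sig = (2;(1))
  {4,9}:  v_{4} + v_{9} = v_{8}  ⇒ sig = (2;(1))
  {7,8}:  v_{7} + v_{8} = v_{4}  ⇒ sig = (2;(1))
  {1,4}:  v_{1} + v_{4} = v_{0} + v_{7}  ⇒ sig = (2;(1,1))
  {3,8}:  v_{3} + v_{8} = v_{1} + v_{7}  ⇒ sig = (2;(1,1))
  {3,9}:  v_{3} + v_{9} = v_{1} + v_{2}  ⇒ sig = (2;(1,1))
  {5,6}:  v_{5} + v_{6} = v_{1} + v_{7}  ⇒ sig = (2;(1,1))
  {5,9}:  v_{5} + v_{9} = v_{0} + v_{1}  ⇒ sig = (2;(1,1))
  {0,3}:  v_{0} + v_{3} = 2·v_{1} + v_{7}  ⇒ sig = (2;(1,2))
  {2,5}:  v_{2} + v_{5} = 2·v_{1} + v_{7}  ⇒ sig = (2;(1,2))
  {3,4}:  v_{3} + v_{4} = v_{1} + 2·v_{7}  ⇒ sig = (2;(1,2))
  {3,6}:  v_{3} + v_{6} = 2·v_{2} + v_{7}  ⇒ sig = (2;(1,2))
  {5,8}:  v_{5} + v_{8} = 2·v_{0} + v_{7}  ⇒ sig = (2;(1,2))
  {4,5}:  v_{4} + v_{5} = 2·v_{0} + 2·v_{7}  ⇒ sig = (2;(2,2))
  {3,5}:  v_{3} + v_{5} = 3·v_{1} + 2·v_{7}  ⇒ sig = (2;(2,3))
  {0,1,7}:  v_{0} + v_{1} + v_{7} = v_{5}  ⇒ sig = (3;(1))
  {1,2,7}:  v_{1} + v_{2} + v_{7} = v_{3}  ⇒ sig = (3;(1))

so the primitive-relation signature multiset is
    |P|=2: 21 collections, coeffs (), (), (), (1), (1), (1), (1), (1), (1), (1,1), (1,1), (1,1), (1,1), (1,1), (1,2), (1,2), (1,2), (1,2), (1,2), (2,2), (2,3)
    |P|=3: 2 collections, coeffs (1), (1)


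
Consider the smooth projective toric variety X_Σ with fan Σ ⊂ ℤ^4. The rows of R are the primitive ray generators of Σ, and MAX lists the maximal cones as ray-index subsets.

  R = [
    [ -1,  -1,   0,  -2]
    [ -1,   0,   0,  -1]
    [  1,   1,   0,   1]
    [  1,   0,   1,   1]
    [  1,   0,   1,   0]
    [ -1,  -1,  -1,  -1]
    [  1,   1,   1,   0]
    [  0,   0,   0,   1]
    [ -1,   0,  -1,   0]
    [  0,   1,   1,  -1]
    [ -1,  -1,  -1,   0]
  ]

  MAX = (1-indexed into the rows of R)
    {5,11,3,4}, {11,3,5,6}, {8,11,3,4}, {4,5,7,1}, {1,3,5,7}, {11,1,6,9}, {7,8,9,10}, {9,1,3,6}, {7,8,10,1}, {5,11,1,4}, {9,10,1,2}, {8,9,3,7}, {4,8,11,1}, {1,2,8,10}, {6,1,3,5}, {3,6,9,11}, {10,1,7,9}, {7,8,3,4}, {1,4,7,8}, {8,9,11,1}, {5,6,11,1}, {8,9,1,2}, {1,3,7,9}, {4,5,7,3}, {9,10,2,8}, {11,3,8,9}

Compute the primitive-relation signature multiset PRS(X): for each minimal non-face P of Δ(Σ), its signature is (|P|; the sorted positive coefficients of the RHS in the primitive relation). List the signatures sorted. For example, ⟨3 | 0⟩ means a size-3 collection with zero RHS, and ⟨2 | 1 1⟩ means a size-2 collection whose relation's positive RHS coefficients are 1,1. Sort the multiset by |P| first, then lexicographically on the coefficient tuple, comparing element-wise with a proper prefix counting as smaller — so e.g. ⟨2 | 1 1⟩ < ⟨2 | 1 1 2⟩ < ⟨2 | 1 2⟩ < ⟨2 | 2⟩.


Primitive collections (23):

  • {5,9}:  v_{5} + v_{9} = 0 — sig = ⟨2 | 0⟩
  • {7,11}:  v_{7} + v_{11} = 0 — sig = ⟨2 | 0⟩
  • {2,7}:  v_{2} + v_{7} = v_{10} — sig = ⟨2 | 1⟩
  • {4,9}:  v_{4} + v_{9} = v_{8} — sig = ⟨2 | 1⟩
  • {5,8}:  v_{5} + v_{8} = v_{4} — sig = ⟨2 | 1⟩
  • {6,8}:  v_{6} + v_{8} = v_{11} — sig = ⟨2 | 1⟩
  • {10,11}:  v_{10} + v_{11} = v_{2} — sig = ⟨2 | 1⟩
  • {2,3}:  v_{2} + v_{3} = v_{7} + v_{9} — sig = ⟨2 | 1 1⟩
  • {2,6}:  v_{2} + v_{6} = v_{1} + v_{9} — sig = ⟨2 | 1 1⟩
  • {4,6}:  v_{4} + v_{6} = v_{5} + v_{11} — sig = ⟨2 | 1 1⟩
  • {6,7}:  v_{6} + v_{7} = v_{1} + v_{3} — sig = ⟨2 | 1 1⟩
  • {2,5}:  v_{2} + v_{5} = v_{1} + v_{7} + v_{8} — sig = ⟨2 | 1 1 1⟩
  • {2,11}:  v_{2} + v_{11} = v_{1} + v_{8} + v_{9} — sig = ⟨2 | 1 1 1⟩
  • {6,10}:  v_{6} + v_{10} = v_{1} + v_{7} + v_{9} — sig = ⟨2 | 1 1 1⟩
  • {2,4}:  v_{2} + v_{4} = v_{1} + v_{7} + 2·v_{8} — sig = ⟨2 | 1 1 2⟩
  • {5,10}:  v_{5} + v_{10} = v_{1} + 2·v_{7} + v_{8} — sig = ⟨2 | 1 1 2⟩
  • {3,10}:  v_{3} + v_{10} = 2·v_{7} + v_{9} — sig = ⟨2 | 1 2⟩
  • {4,10}:  v_{4} + v_{10} = v_{1} + 2·v_{7} + 2·v_{8} — sig = ⟨2 | 1 2 2⟩
  • {1,3,8}:  v_{1} + v_{3} + v_{8} = 0 — sig = ⟨3 | 0⟩
  • {1,3,4}:  v_{1} + v_{3} + v_{4} = v_{5} — sig = ⟨3 | 1⟩
  • {1,3,11}:  v_{1} + v_{3} + v_{11} = v_{6} — sig = ⟨3 | 1⟩
  • {1,7,8,9}:  v_{1} + v_{7} + v_{8} + v_{9} = v_{2} — sig = ⟨4 | 1⟩
  • {1,8,9,10}:  v_{1} + v_{8} + v_{9} + v_{10} = 2·v_{2} — sig = ⟨4 | 2⟩

Sorted signature multiset PRS(X):
{ ⟨2 | 0⟩ ×2,  ⟨2 | 1⟩ ×5,  ⟨2 | 1 1⟩ ×4,  ⟨2 | 1 1 1⟩ ×3,  ⟨2 | 1 1 2⟩ ×2,  ⟨2 | 1 2⟩,  ⟨2 | 1 2 2⟩,  ⟨3 | 0⟩,  ⟨3 | 1⟩ ×2,  ⟨4 | 1⟩,  ⟨4 | 2⟩ }


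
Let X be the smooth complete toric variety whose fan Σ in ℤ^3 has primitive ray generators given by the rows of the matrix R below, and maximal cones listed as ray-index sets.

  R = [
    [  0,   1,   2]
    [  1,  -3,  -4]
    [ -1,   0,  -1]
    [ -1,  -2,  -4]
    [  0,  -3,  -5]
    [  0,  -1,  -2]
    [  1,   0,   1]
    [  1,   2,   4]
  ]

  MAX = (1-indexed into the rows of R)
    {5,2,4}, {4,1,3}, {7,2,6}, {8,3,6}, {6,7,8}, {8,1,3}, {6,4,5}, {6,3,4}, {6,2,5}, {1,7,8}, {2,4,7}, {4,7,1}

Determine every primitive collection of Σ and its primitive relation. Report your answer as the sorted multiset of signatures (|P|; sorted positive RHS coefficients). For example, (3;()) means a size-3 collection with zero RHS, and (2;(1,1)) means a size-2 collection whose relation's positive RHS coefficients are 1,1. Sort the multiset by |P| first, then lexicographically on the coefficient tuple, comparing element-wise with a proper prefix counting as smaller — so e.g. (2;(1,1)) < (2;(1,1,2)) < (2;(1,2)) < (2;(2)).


Δ(Σ) — 8 vertices, 12 min non-faces:

  P={1,6}:  v_{1} + v_{6} = 0  ⟹  sig = (2;())
  P={3,7}:  v_{3} + v_{7} = 0  ⟹  sig = (2;())
  P={4,8}:  v_{4} + v_{8} = 0  ⟹  sig = (2;())
  P={2,3}:  v_{2} + v_{3} = v_{5}  ⟹  sig = (2;(1))
  P={5,7}:  v_{5} + v_{7} = v_{2}  ⟹  sig = (2;(1))
  P={1,5}:  v_{1} + v_{5} = v_{4} + v_{7}  ⟹  sig = (2;(1,1))
  P={3,5}:  v_{3} + v_{5} = v_{4} + v_{6}  ⟹  sig = (2;(1,1))
  P={5,8}:  v_{5} + v_{8} = v_{6} + v_{7}  ⟹  sig = (2;(1,1))
  P={1,2}:  v_{1} + v_{2} = v_{4} + 2·v_{7}  ⟹  sig = (2;(1,2))
  P={2,8}:  v_{2} + v_{8} = v_{6} + 2·v_{7}  ⟹  sig = (2;(1,2))
  P={4,6,7}:  v_{4} + v_{6} + v_{7} = v_{5}  ⟹  sig = (3;(1))
  P={2,4,6}:  v_{2} + v_{4} + v_{6} = 2·v_{5}  ⟹  sig = (3;(2))

Sorted signature multiset PRS(X):
    |P|=2: 10 collections, coeffs (), (), (), (1), (1), (1,1), (1,1), (1,1), (1,2), (1,2)
    |P|=3: 2 collections, coeffs (1), (2)


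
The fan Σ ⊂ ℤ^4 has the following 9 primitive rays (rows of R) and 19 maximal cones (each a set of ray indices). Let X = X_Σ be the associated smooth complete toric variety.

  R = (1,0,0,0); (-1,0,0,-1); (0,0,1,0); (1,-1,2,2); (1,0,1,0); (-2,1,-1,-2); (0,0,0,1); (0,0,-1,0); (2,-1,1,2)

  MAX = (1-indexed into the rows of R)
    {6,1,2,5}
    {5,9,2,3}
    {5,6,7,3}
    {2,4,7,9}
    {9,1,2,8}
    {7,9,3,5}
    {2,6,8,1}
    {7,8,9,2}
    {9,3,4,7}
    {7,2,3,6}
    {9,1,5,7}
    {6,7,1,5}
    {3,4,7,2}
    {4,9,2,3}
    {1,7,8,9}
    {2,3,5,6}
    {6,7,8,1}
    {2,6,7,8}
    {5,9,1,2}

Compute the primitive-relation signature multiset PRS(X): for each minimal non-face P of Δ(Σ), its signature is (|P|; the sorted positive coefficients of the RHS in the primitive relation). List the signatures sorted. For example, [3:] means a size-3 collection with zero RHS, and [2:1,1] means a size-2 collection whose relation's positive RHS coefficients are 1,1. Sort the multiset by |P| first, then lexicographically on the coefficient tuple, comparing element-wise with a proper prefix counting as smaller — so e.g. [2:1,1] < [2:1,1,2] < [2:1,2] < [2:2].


Primitive collections (11):

  P={3,8}:  v_{3} + v_{8} = 0  ⇒ sig = [2:]
  P={6,9}:  v_{6} + v_{9} = 0  ⇒ sig = [2:]
  P={1,3}:  v_{1} + v_{3} = v_{5}  ⇒ sig = [2:1]
  P={5,8}:  v_{5} + v_{8} = v_{1}  ⇒ sig = [2:1]
  P={1,4}:  v_{1} + v_{4} = v_{3} + v_{9}  ⇒ sig = [2:1,1]
  P={4,6}:  v_{4} + v_{6} = v_{2} + v_{3} + v_{7}  ⇒ sig = [2:1,1,1]
  P={4,8}:  v_{4} + v_{8} = v_{2} + v_{7} + v_{9}  ⇒ sig = [2:1,1,1]
  P={4,5}:  v_{4} + v_{5} = 2·v_{3} + v_{9}  ⇒ sig = [2:1,2]
  P={1,2,7}:  v_{1} + v_{2} + v_{7} = 0  ⇒ sig = [3:]
  P={2,5,7}:  v_{2} + v_{5} + v_{7} = v_{3}  ⇒ sig = [3:1]
  P={2,3,7,9}:  v_{2} + v_{3} + v_{7} + v_{9} = v_{4}  ⇒ sig = [4:1]

Signatures (|P|; sorted positive RHS coefficients), sorted:
{ [2:] ×2,  [2:1] ×2,  [2:1,1],  [2:1,1,1] ×2,  [2:1,2],  [3:],  [3:1],  [4:1] }


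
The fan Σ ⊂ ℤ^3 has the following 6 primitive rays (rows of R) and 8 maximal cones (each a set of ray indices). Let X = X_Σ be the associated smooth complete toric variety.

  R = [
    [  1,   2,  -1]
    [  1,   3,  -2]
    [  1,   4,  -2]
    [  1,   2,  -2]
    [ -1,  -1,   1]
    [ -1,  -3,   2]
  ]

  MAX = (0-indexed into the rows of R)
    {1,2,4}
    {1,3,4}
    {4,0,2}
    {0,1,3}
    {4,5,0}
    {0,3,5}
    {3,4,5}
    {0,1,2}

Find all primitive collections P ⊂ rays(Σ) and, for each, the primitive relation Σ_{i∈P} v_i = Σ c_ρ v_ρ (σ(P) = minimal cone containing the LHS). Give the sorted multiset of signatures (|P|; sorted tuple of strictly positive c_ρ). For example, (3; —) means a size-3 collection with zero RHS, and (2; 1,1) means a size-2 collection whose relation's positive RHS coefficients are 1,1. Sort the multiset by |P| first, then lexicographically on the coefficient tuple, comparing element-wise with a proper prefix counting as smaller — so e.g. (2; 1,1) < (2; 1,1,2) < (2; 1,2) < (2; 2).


|primitive collections| = 5. Relations:

  P={1,5}:  v_{1} + v_{5} = 0  →  sig = (2; —)
  P={2,5}:  v_{2} + v_{5} = v_{0} + v_{4}  →  sig = (2; 1,1)
  P={2,3}:  v_{2} + v_{3} = 2·v_{1}  →  sig = (2; 2)
  P={0,1,4}:  v_{0} + v_{1} + v_{4} = v_{2}  →  sig = (3; 1)
  P={0,3,4}:  v_{0} + v_{3} + v_{4} = v_{1}  →  sig = (3; 1)

Sorted signature multiset PRS(X):
{ (2; —),  (2; 1,1),  (2; 2),  (3; 1) ×2 }


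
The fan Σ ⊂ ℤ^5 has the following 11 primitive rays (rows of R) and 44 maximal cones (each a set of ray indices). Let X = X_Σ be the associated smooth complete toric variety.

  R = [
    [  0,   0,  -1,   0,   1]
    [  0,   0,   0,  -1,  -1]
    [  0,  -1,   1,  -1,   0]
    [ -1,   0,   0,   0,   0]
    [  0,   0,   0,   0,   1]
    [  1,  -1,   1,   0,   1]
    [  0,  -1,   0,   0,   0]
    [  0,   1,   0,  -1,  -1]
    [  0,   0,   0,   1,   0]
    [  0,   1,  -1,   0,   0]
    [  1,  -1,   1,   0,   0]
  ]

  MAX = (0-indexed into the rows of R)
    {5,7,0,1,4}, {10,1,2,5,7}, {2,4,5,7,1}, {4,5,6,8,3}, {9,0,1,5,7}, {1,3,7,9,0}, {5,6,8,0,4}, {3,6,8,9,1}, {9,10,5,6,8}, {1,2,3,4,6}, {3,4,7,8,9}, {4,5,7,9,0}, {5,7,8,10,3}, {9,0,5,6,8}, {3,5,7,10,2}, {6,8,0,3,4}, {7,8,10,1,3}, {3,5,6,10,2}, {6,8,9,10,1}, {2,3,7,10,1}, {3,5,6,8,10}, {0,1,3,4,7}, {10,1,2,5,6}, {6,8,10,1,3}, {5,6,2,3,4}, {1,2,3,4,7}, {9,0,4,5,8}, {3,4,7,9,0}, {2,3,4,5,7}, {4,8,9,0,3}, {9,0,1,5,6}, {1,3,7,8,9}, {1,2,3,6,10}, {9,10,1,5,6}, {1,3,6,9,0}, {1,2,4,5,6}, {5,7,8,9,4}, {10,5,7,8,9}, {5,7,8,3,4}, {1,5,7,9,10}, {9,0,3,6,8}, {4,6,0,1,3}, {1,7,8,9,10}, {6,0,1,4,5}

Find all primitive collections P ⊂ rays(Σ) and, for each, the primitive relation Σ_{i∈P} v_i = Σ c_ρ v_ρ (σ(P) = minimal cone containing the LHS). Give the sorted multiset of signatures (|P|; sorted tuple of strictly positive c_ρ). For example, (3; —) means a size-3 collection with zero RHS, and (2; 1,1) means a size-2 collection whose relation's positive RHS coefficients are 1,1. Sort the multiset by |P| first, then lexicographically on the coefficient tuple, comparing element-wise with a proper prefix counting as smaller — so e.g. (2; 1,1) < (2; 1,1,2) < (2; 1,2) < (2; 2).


Σ has 16 primitive collections:

  P = {4,10}:  v_{4} + v_{10} = v_{5} — sig = (2; 1)
  P = {6,7}:  v_{6} + v_{7} = v_{1} — sig = (2; 1)
  P = {2,8}:  v_{2} + v_{8} = v_{3} + v_{10} — sig = (2; 1,1)
  P = {2,9}:  v_{2} + v_{9} = v_{1} + v_{4} — sig = (2; 1,1)
  P = {0,10}:  v_{0} + v_{10} = v_{5} + v_{6} + v_{9} — sig = (2; 1,1,1)
  P = {0,2}:  v_{0} + v_{2} = v_{1} + 2·v_{4} + v_{6} — sig = (2; 1,1,2)
  P = {1,4,8}:  v_{1} + v_{4} + v_{8} = 0 — sig = (3; —)
  P = {3,9,10}:  v_{3} + v_{9} + v_{10} = 0 — sig = (3; —)
  P = {0,7,8}:  v_{0} + v_{7} + v_{8} = v_{9} — sig = (3; 1)
  P = {1,3,5}:  v_{1} + v_{3} + v_{5} = v_{2} — sig = (3; 1)
  P = {1,5,8}:  v_{1} + v_{5} + v_{8} = v_{10} — sig = (3; 1)
  P = {3,5,9}:  v_{3} + v_{5} + v_{9} = v_{4} — sig = (3; 1)
  P = {4,6,9}:  v_{4} + v_{6} + v_{9} = v_{0} — sig = (3; 1)
  P = {0,1,8}:  v_{0} + v_{1} + v_{8} = v_{6} + v_{9} — sig = (3; 1,1)
  P = {1,4,9}:  v_{1} + v_{4} + v_{9} = v_{0} + v_{7} — sig = (3; 1,1)
  P = {0,3,5}:  v_{0} + v_{3} + v_{5} = 2·v_{4} + v_{6} — sig = (3; 1,2)

Hence PRS(X_Σ) =
    (2; 1)
    (2; 1)
    (2; 1,1)
    (2; 1,1)
    (2; 1,1,1)
    (2; 1,1,2)
    (3; —)
    (3; —)
    (3; 1)
    (3; 1)
    (3; 1)
    (3; 1)
    (3; 1)
    (3; 1,1)
    (3; 1,1)
    (3; 1,2)


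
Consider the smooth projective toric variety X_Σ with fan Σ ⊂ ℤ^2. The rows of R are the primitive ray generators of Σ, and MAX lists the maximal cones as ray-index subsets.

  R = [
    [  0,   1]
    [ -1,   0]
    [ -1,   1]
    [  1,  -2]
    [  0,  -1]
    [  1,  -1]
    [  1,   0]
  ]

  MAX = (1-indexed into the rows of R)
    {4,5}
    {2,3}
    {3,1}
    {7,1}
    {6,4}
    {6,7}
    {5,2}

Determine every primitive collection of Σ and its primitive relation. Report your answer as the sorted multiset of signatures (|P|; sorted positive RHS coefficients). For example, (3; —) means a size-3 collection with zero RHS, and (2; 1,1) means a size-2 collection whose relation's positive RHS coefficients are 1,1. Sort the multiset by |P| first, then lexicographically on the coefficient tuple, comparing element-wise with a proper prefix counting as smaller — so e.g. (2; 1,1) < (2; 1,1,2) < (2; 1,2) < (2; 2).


Primitive collections (14):

  {1,5}:  v_{1} + v_{5} = 0  ⇒ sig = (2; —)
  {2,7}:  v_{2} + v_{7} = 0  ⇒ sig = (2; —)
  {3,6}:  v_{3} + v_{6} = 0  ⇒ sig = (2; —)
  {1,2}:  v_{1} + v_{2} = v_{3}  ⇒ sig = (2; 1)
  {1,4}:  v_{1} + v_{4} = v_{6}  ⇒ sig = (2; 1)
  {1,6}:  v_{1} + v_{6} = v_{7}  ⇒ sig = (2; 1)
  {2,6}:  v_{2} + v_{6} = v_{5}  ⇒ sig = (2; 1)
  {3,4}:  v_{3} + v_{4} = v_{5}  ⇒ sig = (2; 1)
  {3,5}:  v_{3} + v_{5} = v_{2}  ⇒ sig = (2; 1)
  {3,7}:  v_{3} + v_{7} = v_{1}  ⇒ sig = (2; 1)
  {5,6}:  v_{5} + v_{6} = v_{4}  ⇒ sig = (2; 1)
  {5,7}:  v_{5} + v_{7} = v_{6}  ⇒ sig = (2; 1)
  {2,4}:  v_{2} + v_{4} = 2·v_{5}  ⇒ sig = (2; 2)
  {4,7}:  v_{4} + v_{7} = 2·v_{6}  ⇒ sig = (2; 2)

Sorted signature multiset PRS(X):
{ (2; —) ×3,  (2; 1) ×9,  (2; 2) ×2 }


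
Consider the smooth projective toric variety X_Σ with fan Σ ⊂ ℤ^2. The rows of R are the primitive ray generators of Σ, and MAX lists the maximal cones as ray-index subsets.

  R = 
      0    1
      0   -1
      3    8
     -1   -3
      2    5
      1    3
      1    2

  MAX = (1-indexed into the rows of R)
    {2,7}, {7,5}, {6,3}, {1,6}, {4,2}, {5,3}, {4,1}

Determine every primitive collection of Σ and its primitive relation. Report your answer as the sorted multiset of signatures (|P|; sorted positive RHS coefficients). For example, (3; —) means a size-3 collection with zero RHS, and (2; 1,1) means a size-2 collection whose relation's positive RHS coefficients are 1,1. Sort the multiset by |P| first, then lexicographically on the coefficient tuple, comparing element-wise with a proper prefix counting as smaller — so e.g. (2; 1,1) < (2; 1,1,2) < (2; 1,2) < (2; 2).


Σ has 14 primitive collections:

  • {1,2}:  v_{1} + v_{2} = 0 — sig = (2; —)
  • {4,6}:  v_{4} + v_{6} = 0 — sig = (2; —)
  • {1,7}:  v_{1} + v_{7} = v_{6} — sig = (2; 1)
  • {2,6}:  v_{2} + v_{6} = v_{7} — sig = (2; 1)
  • {3,4}:  v_{3} + v_{4} = v_{5} — sig = (2; 1)
  • {4,5}:  v_{4} + v_{5} = v_{7} — sig = (2; 1)
  • {4,7}:  v_{4} + v_{7} = v_{2} — sig = (2; 1)
  • {5,6}:  v_{5} + v_{6} = v_{3} — sig = (2; 1)
  • {6,7}:  v_{6} + v_{7} = v_{5} — sig = (2; 1)
  • {2,3}:  v_{2} + v_{3} = v_{5} + v_{7} — sig = (2; 1,1)
  • {1,5}:  v_{1} + v_{5} = 2·v_{6} — sig = (2; 2)
  • {2,5}:  v_{2} + v_{5} = 2·v_{7} — sig = (2; 2)
  • {3,7}:  v_{3} + v_{7} = 2·v_{5} — sig = (2; 2)
  • {1,3}:  v_{1} + v_{3} = 3·v_{6} — sig = (2; 3)

Signatures (|P|; sorted positive RHS coefficients), sorted:
[(2; —), (2; —), (2; 1), (2; 1), (2; 1), (2; 1), (2; 1), (2; 1), (2; 1), (2; 1,1), (2; 2), (2; 2), (2; 2), (2; 3)]


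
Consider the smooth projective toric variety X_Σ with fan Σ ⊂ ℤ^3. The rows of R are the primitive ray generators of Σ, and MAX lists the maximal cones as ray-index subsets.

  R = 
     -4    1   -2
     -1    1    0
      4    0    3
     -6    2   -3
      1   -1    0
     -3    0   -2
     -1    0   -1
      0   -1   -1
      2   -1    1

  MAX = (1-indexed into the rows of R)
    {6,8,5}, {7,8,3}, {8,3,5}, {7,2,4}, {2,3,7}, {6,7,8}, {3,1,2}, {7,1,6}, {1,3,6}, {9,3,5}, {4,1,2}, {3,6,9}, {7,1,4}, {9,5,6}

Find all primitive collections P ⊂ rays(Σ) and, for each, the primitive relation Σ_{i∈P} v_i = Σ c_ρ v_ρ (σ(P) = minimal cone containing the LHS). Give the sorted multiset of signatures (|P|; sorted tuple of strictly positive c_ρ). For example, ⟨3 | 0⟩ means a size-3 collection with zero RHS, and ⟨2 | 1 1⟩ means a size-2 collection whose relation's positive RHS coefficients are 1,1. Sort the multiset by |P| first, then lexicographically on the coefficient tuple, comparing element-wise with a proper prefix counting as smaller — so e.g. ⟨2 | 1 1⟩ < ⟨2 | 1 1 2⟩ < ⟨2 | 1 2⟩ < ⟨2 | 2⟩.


20 minimal non-faces of Δ(Σ) (on 9 rays):

  • {2,5}:  v_{2} + v_{5} = 0 ; sig = ⟨2 | 0⟩
  • {1,5}:  v_{1} + v_{5} = v_{6} ; sig = ⟨2 | 1⟩
  • {2,6}:  v_{2} + v_{6} = v_{1} ; sig = ⟨2 | 1⟩
  • {2,8}:  v_{2} + v_{8} = v_{7} ; sig = ⟨2 | 1⟩
  • {4,9}:  v_{4} + v_{9} = v_{1} ; sig = ⟨2 | 1⟩
  • {5,7}:  v_{5} + v_{7} = v_{8} ; sig = ⟨2 | 1⟩
  • {7,9}:  v_{7} + v_{9} = v_{5} ; sig = ⟨2 | 1⟩
  • {1,8}:  v_{1} + v_{8} = v_{6} + v_{7} ; sig = ⟨2 | 1 1⟩
  • {2,9}:  v_{2} + v_{9} = v_{3} + v_{6} ; sig = ⟨2 | 1 1⟩
  • {4,5}:  v_{4} + v_{5} = v_{1} + v_{7} ; sig = ⟨2 | 1 1⟩
  • {1,9}:  v_{1} + v_{9} = v_{3} + 2·v_{6} ; sig = ⟨2 | 1 2⟩
  • {4,6}:  v_{4} + v_{6} = 2·v_{1} + v_{7} ; sig = ⟨2 | 1 2⟩
  • {4,8}:  v_{4} + v_{8} = v_{1} + 2·v_{7} ; sig = ⟨2 | 1 2⟩
  • {3,4}:  v_{3} + v_{4} = 2·v_{2} ; sig = ⟨2 | 2⟩
  • {8,9}:  v_{8} + v_{9} = 2·v_{5} ; sig = ⟨2 | 2⟩
  • {3,6,7}:  v_{3} + v_{6} + v_{7} = 0 ; sig = ⟨3 | 0⟩
  • {1,2,7}:  v_{1} + v_{2} + v_{7} = v_{4} ; sig = ⟨3 | 1⟩
  • {1,3,7}:  v_{1} + v_{3} + v_{7} = v_{2} ; sig = ⟨3 | 1⟩
  • {3,5,6}:  v_{3} + v_{5} + v_{6} = v_{9} ; sig = ⟨3 | 1⟩
  • {3,6,8}:  v_{3} + v_{6} + v_{8} = v_{5} ; sig = ⟨3 | 1⟩

so the primitive-relation signature multiset is
[⟨2 | 0⟩, ⟨2 | 1⟩, ⟨2 | 1⟩, ⟨2 | 1⟩, ⟨2 | 1⟩, ⟨2 | 1⟩, ⟨2 | 1⟩, ⟨2 | 1 1⟩, ⟨2 | 1 1⟩, ⟨2 | 1 1⟩, ⟨2 | 1 2⟩, ⟨2 | 1 2⟩, ⟨2 | 1 2⟩, ⟨2 | 2⟩, ⟨2 | 2⟩, ⟨3 | 0⟩, ⟨3 | 1⟩, ⟨3 | 1⟩, ⟨3 | 1⟩, ⟨3 | 1⟩]


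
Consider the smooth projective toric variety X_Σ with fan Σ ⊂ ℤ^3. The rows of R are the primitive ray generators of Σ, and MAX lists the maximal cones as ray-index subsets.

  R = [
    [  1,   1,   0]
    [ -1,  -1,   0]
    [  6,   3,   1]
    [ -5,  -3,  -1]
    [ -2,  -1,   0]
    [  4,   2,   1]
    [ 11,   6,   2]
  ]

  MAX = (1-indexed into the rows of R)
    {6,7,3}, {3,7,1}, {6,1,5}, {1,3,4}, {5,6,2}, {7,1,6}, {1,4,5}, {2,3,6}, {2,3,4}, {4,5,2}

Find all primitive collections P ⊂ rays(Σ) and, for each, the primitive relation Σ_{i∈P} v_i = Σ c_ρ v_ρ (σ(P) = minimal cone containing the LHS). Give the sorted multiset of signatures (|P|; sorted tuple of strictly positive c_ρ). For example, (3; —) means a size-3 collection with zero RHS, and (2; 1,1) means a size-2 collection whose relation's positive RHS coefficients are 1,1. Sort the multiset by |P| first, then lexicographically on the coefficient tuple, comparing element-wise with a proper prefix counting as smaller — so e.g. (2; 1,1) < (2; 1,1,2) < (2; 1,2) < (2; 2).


Σ has 7 primitive collections:

  • {1,2}:  v_{1} + v_{2} = 0  →  sig = (2; —)
  • {3,5}:  v_{3} + v_{5} = v_{6}  →  sig = (2; 1)
  • {4,6}:  v_{4} + v_{6} = v_{2}  →  sig = (2; 1)
  • {4,7}:  v_{4} + v_{7} = v_{3}  →  sig = (2; 1)
  • {2,7}:  v_{2} + v_{7} = v_{3} + v_{6}  →  sig = (2; 1,1)
  • {5,7}:  v_{5} + v_{7} = v_{1} + 2·v_{6}  →  sig = (2; 1,2)
  • {1,3,6}:  v_{1} + v_{3} + v_{6} = v_{7}  →  sig = (3; 1)

Hence PRS(X_Σ) =
{ (2; —),  (2; 1) ×3,  (2; 1,1),  (2; 1,2),  (3; 1) }


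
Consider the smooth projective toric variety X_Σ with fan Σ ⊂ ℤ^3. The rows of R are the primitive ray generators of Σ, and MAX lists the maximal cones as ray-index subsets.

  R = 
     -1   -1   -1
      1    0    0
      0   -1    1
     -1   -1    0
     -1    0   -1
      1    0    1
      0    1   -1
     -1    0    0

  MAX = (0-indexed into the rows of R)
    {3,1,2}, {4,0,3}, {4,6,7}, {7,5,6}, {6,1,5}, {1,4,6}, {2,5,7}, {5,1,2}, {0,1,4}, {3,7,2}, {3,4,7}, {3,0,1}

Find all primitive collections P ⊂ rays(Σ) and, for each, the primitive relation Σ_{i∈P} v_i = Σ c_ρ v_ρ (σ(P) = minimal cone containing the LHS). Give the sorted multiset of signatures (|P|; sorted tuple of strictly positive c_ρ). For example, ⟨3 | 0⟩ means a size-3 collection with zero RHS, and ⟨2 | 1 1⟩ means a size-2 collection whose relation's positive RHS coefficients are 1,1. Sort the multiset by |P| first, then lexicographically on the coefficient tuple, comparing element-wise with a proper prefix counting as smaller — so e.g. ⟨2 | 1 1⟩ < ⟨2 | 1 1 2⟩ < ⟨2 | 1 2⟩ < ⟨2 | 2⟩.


11 collections generate NE(X_Σ); each relation:

  {1,7}:  v_{1} + v_{7} = 0  →  sig = ⟨2 | 0⟩
  {2,6}:  v_{2} + v_{6} = 0  →  sig = ⟨2 | 0⟩
  {4,5}:  v_{4} + v_{5} = 0  →  sig = ⟨2 | 0⟩
  {2,4}:  v_{2} + v_{4} = v_{3}  →  sig = ⟨2 | 1⟩
  {3,5}:  v_{3} + v_{5} = v_{2}  →  sig = ⟨2 | 1⟩
  {3,6}:  v_{3} + v_{6} = v_{4}  →  sig = ⟨2 | 1⟩
  {0,5}:  v_{0} + v_{5} = v_{1} + v_{3}  →  sig = ⟨2 | 1 1⟩
  {0,7}:  v_{0} + v_{7} = v_{3} + v_{4}  →  sig = ⟨2 | 1 1⟩
  {0,2}:  v_{0} + v_{2} = v_{1} + 2·v_{3}  →  sig = ⟨2 | 1 2⟩
  {0,6}:  v_{0} + v_{6} = v_{1} + 2·v_{4}  →  sig = ⟨2 | 1 2⟩
  {1,3,4}:  v_{1} + v_{3} + v_{4} = v_{0}  →  sig = ⟨3 | 1⟩

Sorted signature multiset PRS(X):
    |P|=2: 10 collections, coeffs (), (), (), (1), (1), (1), (1,1), (1,1), (1,2), (1,2)
    |P|=3: 1 collection, coeffs (1)


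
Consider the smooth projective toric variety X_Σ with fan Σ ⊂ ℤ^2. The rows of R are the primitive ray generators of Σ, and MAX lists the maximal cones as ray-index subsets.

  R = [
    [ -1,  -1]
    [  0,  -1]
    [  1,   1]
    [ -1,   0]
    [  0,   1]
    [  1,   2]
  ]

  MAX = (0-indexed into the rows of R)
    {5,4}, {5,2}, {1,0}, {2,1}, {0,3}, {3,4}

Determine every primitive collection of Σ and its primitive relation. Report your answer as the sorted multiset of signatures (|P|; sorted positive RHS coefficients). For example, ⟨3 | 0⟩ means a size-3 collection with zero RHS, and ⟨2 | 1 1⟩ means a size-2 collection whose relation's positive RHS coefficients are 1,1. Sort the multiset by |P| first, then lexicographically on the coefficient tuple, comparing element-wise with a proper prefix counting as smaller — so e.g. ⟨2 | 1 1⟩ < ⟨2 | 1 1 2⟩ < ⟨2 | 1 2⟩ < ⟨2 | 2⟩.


9 minimal non-faces of Δ(Σ) (on 6 rays):

  P = {0,2}:  v_{0} + v_{2} = 0  →  sig = ⟨2 | 0⟩
  P = {1,4}:  v_{1} + v_{4} = 0  →  sig = ⟨2 | 0⟩
  P = {0,4}:  v_{0} + v_{4} = v_{3}  →  sig = ⟨2 | 1⟩
  P = {0,5}:  v_{0} + v_{5} = v_{4}  →  sig = ⟨2 | 1⟩
  P = {1,3}:  v_{1} + v_{3} = v_{0}  →  sig = ⟨2 | 1⟩
  P = {1,5}:  v_{1} + v_{5} = v_{2}  →  sig = ⟨2 | 1⟩
  P = {2,3}:  v_{2} + v_{3} = v_{4}  →  sig = ⟨2 | 1⟩
  P = {2,4}:  v_{2} + v_{4} = v_{5}  →  sig = ⟨2 | 1⟩
  P = {3,5}:  v_{3} + v_{5} = 2·v_{4}  →  sig = ⟨2 | 2⟩

Hence PRS(X_Σ) =
[⟨2 | 0⟩, ⟨2 | 0⟩, ⟨2 | 1⟩, ⟨2 | 1⟩, ⟨2 | 1⟩, ⟨2 | 1⟩, ⟨2 | 1⟩, ⟨2 | 1⟩, ⟨2 | 2⟩]


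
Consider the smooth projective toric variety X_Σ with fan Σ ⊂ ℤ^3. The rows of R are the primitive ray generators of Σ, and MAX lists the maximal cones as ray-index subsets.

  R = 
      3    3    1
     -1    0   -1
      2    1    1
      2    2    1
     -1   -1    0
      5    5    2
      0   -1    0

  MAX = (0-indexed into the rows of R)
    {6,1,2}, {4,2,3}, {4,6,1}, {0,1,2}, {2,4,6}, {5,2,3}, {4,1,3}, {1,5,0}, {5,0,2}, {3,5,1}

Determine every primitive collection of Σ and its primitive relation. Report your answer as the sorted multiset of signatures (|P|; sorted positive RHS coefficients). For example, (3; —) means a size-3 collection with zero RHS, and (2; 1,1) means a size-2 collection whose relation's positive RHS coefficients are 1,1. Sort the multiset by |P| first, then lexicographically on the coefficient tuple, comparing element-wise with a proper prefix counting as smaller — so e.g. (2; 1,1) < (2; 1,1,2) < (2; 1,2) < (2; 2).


9 minimal non-faces of Δ(Σ) (on 7 rays):

  {0,3}:  v_{0} + v_{3} = v_{5}  →  sig = (2; 1)
  {0,4}:  v_{0} + v_{4} = v_{3}  →  sig = (2; 1)
  {3,6}:  v_{3} + v_{6} = v_{2}  →  sig = (2; 1)
  {5,6}:  v_{5} + v_{6} = v_{0} + v_{2}  →  sig = (2; 1,1)
  {0,6}:  v_{0} + v_{6} = v_{1} + 2·v_{2}  →  sig = (2; 1,2)
  {4,5}:  v_{4} + v_{5} = 2·v_{3}  →  sig = (2; 2)
  {1,2,4}:  v_{1} + v_{2} + v_{4} = 0  →  sig = (3; —)
  {1,2,3}:  v_{1} + v_{2} + v_{3} = v_{0}  →  sig = (3; 1)
  {1,2,5}:  v_{1} + v_{2} + v_{5} = 2·v_{0}  →  sig = (3; 2)

so the primitive-relation signature multiset is
    |P|=2: 6 collections, coeffs (1), (1), (1), (1,1), (1,2), (2)
    |P|=3: 3 collections, coeffs (), (1), (2)


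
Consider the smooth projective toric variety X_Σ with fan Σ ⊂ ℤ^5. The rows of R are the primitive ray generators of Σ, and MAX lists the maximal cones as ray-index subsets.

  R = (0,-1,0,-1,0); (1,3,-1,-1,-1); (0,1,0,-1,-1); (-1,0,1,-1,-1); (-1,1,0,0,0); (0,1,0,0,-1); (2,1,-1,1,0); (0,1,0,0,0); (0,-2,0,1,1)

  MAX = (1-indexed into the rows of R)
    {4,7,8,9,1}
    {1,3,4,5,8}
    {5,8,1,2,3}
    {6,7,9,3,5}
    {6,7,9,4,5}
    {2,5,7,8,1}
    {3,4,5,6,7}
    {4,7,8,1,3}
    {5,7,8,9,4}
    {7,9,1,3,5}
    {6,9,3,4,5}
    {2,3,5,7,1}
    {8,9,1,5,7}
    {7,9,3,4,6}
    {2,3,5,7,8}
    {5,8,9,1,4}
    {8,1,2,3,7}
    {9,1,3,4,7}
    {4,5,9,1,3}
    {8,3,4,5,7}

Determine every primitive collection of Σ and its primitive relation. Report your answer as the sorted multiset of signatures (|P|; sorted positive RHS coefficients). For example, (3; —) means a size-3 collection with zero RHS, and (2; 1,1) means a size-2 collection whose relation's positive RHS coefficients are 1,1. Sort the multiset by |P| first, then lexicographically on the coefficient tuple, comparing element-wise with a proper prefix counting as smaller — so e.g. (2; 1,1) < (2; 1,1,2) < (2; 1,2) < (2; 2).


Δ(Σ) — 9 vertices, 9 min non-faces:

  P = {2,9}:  v_{2} + v_{9} = v_{1} + v_{5} + v_{7}  ⇒ sig = (2; 1,1,1)
  P = {6,8}:  v_{6} + v_{8} = v_{4} + v_{5} + v_{7}  ⇒ sig = (2; 1,1,1)
  P = {2,6}:  v_{2} + v_{6} = 2·v_{3} + v_{5} + v_{7}  ⇒ sig = (2; 1,1,2)
  P = {1,6}:  v_{1} + v_{6} = 2·v_{3} + v_{9}  ⇒ sig = (2; 1,2)
  P = {2,4}:  v_{2} + v_{4} = 2·v_{3} + v_{8}  ⇒ sig = (2; 1,2)
  P = {3,8,9}:  v_{3} + v_{8} + v_{9} = 0  ⇒ sig = (3; —)
  P = {1,4,5,7}:  v_{1} + v_{4} + v_{5} + v_{7} = v_{3}  ⇒ sig = (4; 1)
  P = {1,3,5,7,8}:  v_{1} + v_{3} + v_{5} + v_{7} + v_{8} = v_{2}  ⇒ sig = (5; 1)
  P = {3,4,5,7,9}:  v_{3} + v_{4} + v_{5} + v_{7} + v_{9} = v_{6}  ⇒ sig = (5; 1)

Hence PRS(X_Σ) =
{ (2; 1,1,1) ×2,  (2; 1,1,2),  (2; 1,2) ×2,  (3; —),  (4; 1),  (5; 1) ×2 }


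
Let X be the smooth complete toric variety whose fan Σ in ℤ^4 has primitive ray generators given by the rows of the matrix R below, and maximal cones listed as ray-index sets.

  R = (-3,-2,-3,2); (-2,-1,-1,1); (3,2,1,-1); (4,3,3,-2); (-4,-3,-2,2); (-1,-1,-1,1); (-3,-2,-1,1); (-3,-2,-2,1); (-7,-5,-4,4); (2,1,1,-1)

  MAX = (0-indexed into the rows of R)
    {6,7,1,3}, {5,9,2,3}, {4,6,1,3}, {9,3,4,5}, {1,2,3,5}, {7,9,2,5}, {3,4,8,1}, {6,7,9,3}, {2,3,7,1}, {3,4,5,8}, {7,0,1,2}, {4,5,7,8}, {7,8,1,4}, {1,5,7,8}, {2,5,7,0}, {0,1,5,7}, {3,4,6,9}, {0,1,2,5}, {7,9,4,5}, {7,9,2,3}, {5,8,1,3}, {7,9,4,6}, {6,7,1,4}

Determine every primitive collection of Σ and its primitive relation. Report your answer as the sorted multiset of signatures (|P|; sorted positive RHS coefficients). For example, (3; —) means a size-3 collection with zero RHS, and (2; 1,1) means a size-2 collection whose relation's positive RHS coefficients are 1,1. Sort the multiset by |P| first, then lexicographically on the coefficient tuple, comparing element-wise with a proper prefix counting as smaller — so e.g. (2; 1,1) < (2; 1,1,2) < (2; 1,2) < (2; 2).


17 minimal non-faces of Δ(Σ) (on 10 rays):

  {1,9}:  v_{1} + v_{9} = 0  ⟹  sig = (2; —)
  {2,6}:  v_{2} + v_{6} = 0  ⟹  sig = (2; —)
  {2,4}:  v_{2} + v_{4} = v_{5}  ⟹  sig = (2; 1)
  {5,6}:  v_{5} + v_{6} = v_{4}  ⟹  sig = (2; 1)
  {0,3}:  v_{0} + v_{3} = v_{1} + v_{2}  ⟹  sig = (2; 1,1)
  {8,9}:  v_{8} + v_{9} = v_{4} + v_{5}  ⟹  sig = (2; 1,1)
  {0,6}:  v_{0} + v_{6} = v_{1} + v_{5} + v_{7}  ⟹  sig = (2; 1,1,1)
  {0,9}:  v_{0} + v_{9} = v_{2} + v_{5} + v_{7}  ⟹  sig = (2; 1,1,1)
  {0,4}:  v_{0} + v_{4} = v_{1} + 2·v_{5} + v_{7}  ⟹  sig = (2; 1,1,2)
  {2,8}:  v_{2} + v_{8} = v_{1} + 2·v_{5}  ⟹  sig = (2; 1,2)
  {6,8}:  v_{6} + v_{8} = v_{1} + 2·v_{4}  ⟹  sig = (2; 1,2)
  {0,8}:  v_{0} + v_{8} = 2·v_{1} + 3·v_{5} + v_{7}  ⟹  sig = (2; 1,2,3)
  {3,5,7}:  v_{3} + v_{5} + v_{7} = 0  ⟹  sig = (3; —)
  {1,4,5}:  v_{1} + v_{4} + v_{5} = v_{8}  ⟹  sig = (3; 1)
  {3,4,7}:  v_{3} + v_{4} + v_{7} = v_{6}  ⟹  sig = (3; 1)
  {3,7,8}:  v_{3} + v_{7} + v_{8} = v_{1} + v_{4}  ⟹  sig = (3; 1,1)
  {1,2,5,7}:  v_{1} + v_{2} + v_{5} + v_{7} = v_{0}  ⟹  sig = (4; 1)

Signatures (|P|; sorted positive RHS coefficients), sorted:
{ (2; —) ×2,  (2; 1) ×2,  (2; 1,1) ×2,  (2; 1,1,1) ×2,  (2; 1,1,2),  (2; 1,2) ×2,  (2; 1,2,3),  (3; —),  (3; 1) ×2,  (3; 1,1),  (4; 1) }


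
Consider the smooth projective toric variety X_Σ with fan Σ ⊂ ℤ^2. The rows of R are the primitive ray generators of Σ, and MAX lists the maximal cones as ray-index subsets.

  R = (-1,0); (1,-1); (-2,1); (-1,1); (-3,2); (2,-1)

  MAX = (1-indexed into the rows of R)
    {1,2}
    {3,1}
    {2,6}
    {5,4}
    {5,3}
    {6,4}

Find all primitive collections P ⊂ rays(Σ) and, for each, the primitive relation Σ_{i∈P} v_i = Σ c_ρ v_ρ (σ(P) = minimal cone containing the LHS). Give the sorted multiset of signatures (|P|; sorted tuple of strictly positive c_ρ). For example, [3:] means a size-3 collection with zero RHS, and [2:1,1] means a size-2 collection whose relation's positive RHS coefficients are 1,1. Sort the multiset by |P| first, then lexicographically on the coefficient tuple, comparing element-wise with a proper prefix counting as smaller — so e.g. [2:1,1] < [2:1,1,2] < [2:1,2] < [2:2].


Primitive collections (9):

  P={2,4}:  v_{2} + v_{4} = 0  →  sig = [2:]
  P={3,6}:  v_{3} + v_{6} = 0  →  sig = [2:]
  P={1,4}:  v_{1} + v_{4} = v_{3}  →  sig = [2:1]
  P={1,6}:  v_{1} + v_{6} = v_{2}  →  sig = [2:1]
  P={2,3}:  v_{2} + v_{3} = v_{1}  →  sig = [2:1]
  P={2,5}:  v_{2} + v_{5} = v_{3}  →  sig = [2:1]
  P={3,4}:  v_{3} + v_{4} = v_{5}  →  sig = [2:1]
  P={5,6}:  v_{5} + v_{6} = v_{4}  →  sig = [2:1]
  P={1,5}:  v_{1} + v_{5} = 2·v_{3}  →  sig = [2:2]

Sorted signature multiset PRS(X):
    |P|=2: 9 collections, coeffs (), (), (1), (1), (1), (1), (1), (1), (2)


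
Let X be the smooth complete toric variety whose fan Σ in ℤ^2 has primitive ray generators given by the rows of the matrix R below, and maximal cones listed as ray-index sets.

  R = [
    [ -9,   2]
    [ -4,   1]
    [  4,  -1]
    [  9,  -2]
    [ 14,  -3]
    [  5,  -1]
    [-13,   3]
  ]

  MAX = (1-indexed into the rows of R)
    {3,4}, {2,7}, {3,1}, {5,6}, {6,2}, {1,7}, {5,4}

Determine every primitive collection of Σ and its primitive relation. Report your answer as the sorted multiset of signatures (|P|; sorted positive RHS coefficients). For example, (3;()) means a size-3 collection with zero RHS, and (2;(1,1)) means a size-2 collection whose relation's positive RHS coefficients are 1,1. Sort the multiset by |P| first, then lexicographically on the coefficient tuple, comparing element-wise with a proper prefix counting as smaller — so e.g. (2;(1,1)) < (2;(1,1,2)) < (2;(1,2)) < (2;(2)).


Primitive collections (14):

  {1,4}:  v_{1} + v_{4} = 0 ; sig = (2;())
  {2,3}:  v_{2} + v_{3} = 0 ; sig = (2;())
  {1,2}:  v_{1} + v_{2} = v_{7} ; sig = (2;(1))
  {1,5}:  v_{1} + v_{5} = v_{6} ; sig = (2;(1))
  {1,6}:  v_{1} + v_{6} = v_{2} ; sig = (2;(1))
  {2,4}:  v_{2} + v_{4} = v_{6} ; sig = (2;(1))
  {3,6}:  v_{3} + v_{6} = v_{4} ; sig = (2;(1))
  {3,7}:  v_{3} + v_{7} = v_{1} ; sig = (2;(1))
  {4,6}:  v_{4} + v_{6} = v_{5} ; sig = (2;(1))
  {4,7}:  v_{4} + v_{7} = v_{2} ; sig = (2;(1))
  {5,7}:  v_{5} + v_{7} = v_{2} + v_{6} ; sig = (2;(1,1))
  {2,5}:  v_{2} + v_{5} = 2·v_{6} ; sig = (2;(2))
  {3,5}:  v_{3} + v_{5} = 2·v_{4} ; sig = (2;(2))
  {6,7}:  v_{6} + v_{7} = 2·v_{2} ; sig = (2;(2))

Signatures (|P|; sorted positive RHS coefficients), sorted:
{ (2;()) ×2,  (2;(1)) ×8,  (2;(1,1)),  (2;(2)) ×3 }


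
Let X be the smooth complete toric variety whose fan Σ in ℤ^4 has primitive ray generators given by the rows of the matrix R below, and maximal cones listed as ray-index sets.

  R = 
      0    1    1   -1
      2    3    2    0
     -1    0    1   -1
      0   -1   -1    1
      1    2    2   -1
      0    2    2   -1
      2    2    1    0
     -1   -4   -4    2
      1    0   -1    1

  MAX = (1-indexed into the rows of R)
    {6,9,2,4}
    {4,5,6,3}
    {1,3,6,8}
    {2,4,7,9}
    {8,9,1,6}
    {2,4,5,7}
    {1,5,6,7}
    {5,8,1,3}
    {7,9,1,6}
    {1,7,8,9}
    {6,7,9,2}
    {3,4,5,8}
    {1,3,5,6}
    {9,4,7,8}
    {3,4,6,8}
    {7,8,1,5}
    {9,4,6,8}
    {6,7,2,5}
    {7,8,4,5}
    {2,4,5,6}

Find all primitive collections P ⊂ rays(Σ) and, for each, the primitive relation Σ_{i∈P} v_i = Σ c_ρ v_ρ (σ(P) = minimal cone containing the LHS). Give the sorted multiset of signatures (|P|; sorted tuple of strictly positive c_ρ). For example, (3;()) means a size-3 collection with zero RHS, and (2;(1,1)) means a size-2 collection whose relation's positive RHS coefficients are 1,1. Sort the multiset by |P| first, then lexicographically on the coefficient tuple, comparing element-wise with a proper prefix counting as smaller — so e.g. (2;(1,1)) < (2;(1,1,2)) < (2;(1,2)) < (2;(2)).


10 collections generate NE(X_Σ); each relation:

  • {1,4}:  v_{1} + v_{4} = 0  →  sig = (2;())
  • {3,9}:  v_{3} + v_{9} = 0  →  sig = (2;())
  • {3,7}:  v_{3} + v_{7} = v_{5}  →  sig = (2;(1))
  • {5,9}:  v_{5} + v_{9} = v_{7}  →  sig = (2;(1))
  • {1,2}:  v_{1} + v_{2} = v_{6} + v_{7}  →  sig = (2;(1,1))
  • {2,8}:  v_{2} + v_{8} = v_{4} + v_{9}  →  sig = (2;(1,1))
  • {2,3}:  v_{2} + v_{3} = v_{4} + v_{5} + v_{6}  →  sig = (2;(1,1,1))
  • {5,6,8}:  v_{5} + v_{6} + v_{8} = 0  →  sig = (3;())
  • {4,6,7}:  v_{4} + v_{6} + v_{7} = v_{2}  →  sig = (3;(1))
  • {6,7,8}:  v_{6} + v_{7} + v_{8} = v_{9}  →  sig = (3;(1))

Hence PRS(X_Σ) =
    (2;())
    (2;())
    (2;(1))
    (2;(1))
    (2;(1,1))
    (2;(1,1))
    (2;(1,1,1))
    (3;())
    (3;(1))
    (3;(1))


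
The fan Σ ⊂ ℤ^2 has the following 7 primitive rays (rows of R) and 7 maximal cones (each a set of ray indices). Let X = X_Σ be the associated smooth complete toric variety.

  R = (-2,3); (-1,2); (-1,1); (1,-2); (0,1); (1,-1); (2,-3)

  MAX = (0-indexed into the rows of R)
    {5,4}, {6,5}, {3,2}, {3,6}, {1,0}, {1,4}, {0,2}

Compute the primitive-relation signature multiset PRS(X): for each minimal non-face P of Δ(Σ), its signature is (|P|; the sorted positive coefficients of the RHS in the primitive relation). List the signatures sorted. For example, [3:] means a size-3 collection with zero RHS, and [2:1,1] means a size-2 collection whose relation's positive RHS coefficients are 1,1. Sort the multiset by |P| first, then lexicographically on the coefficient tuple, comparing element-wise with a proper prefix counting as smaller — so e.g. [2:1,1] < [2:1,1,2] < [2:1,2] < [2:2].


The 14 primitive collections of Σ (r=7, n=2):

  {0,6}:  v_{0} + v_{6} = 0 — sig = [2:]
  {1,3}:  v_{1} + v_{3} = 0 — sig = [2:]
  {2,5}:  v_{2} + v_{5} = 0 — sig = [2:]
  {0,3}:  v_{0} + v_{3} = v_{2} — sig = [2:1]
  {0,5}:  v_{0} + v_{5} = v_{1} — sig = [2:1]
  {1,2}:  v_{1} + v_{2} = v_{0} — sig = [2:1]
  {1,5}:  v_{1} + v_{5} = v_{4} — sig = [2:1]
  {1,6}:  v_{1} + v_{6} = v_{5} — sig = [2:1]
  {2,4}:  v_{2} + v_{4} = v_{1} — sig = [2:1]
  {2,6}:  v_{2} + v_{6} = v_{3} — sig = [2:1]
  {3,4}:  v_{3} + v_{4} = v_{5} — sig = [2:1]
  {3,5}:  v_{3} + v_{5} = v_{6} — sig = [2:1]
  {0,4}:  v_{0} + v_{4} = 2·v_{1} — sig = [2:2]
  {4,6}:  v_{4} + v_{6} = 2·v_{5} — sig = [2:2]

Sorted signature multiset PRS(X):
    [2:]
    [2:]
    [2:]
    [2:1]
    [2:1]
    [2:1]
    [2:1]
    [2:1]
    [2:1]
    [2:1]
    [2:1]
    [2:1]
    [2:2]
    [2:2]


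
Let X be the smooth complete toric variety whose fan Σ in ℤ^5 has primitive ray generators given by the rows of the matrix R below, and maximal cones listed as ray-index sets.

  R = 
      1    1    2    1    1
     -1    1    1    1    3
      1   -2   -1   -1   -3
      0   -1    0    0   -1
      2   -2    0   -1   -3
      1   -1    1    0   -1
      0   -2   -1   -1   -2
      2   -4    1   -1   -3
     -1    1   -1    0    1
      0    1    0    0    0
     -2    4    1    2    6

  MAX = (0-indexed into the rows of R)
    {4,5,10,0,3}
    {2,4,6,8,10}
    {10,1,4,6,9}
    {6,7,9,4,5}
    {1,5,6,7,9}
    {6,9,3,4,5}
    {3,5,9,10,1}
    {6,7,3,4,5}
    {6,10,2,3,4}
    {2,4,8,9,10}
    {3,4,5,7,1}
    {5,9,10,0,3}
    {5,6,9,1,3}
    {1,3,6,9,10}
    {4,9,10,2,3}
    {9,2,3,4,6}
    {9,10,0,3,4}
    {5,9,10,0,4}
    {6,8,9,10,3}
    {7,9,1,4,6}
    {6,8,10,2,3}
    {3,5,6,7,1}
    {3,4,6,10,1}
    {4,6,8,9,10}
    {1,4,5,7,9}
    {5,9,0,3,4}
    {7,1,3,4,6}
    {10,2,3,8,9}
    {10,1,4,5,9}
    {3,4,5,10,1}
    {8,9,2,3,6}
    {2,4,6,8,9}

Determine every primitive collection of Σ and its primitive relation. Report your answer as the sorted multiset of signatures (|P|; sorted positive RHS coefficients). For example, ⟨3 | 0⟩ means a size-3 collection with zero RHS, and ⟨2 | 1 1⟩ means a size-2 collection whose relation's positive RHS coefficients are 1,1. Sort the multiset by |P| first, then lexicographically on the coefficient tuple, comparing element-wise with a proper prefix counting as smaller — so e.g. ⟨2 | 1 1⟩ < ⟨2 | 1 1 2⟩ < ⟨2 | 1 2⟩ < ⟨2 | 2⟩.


Minimal non-faces — 20 found among 11 rays, 32 max cones:

  • {5,8}:  v_{5} + v_{8} = 0  so sig = ⟨2 | 0⟩
  • {0,6}:  v_{0} + v_{6} = v_{5}  so sig = ⟨2 | 1⟩
  • {1,8}:  v_{1} + v_{8} = v_{6} + v_{10}  so sig = ⟨2 | 1 1⟩
  • {2,5}:  v_{2} + v_{5} = v_{3} + v_{4}  so sig = ⟨2 | 1 1⟩
  • {7,8}:  v_{7} + v_{8} = v_{1} + v_{4} + v_{6}  so sig = ⟨2 | 1 1 1⟩
  • {0,8}:  v_{0} + v_{8} = v_{3} + v_{4} + v_{9} + v_{10}  so sig = ⟨2 | 1 1 1 1⟩
  • {1,2}:  v_{1} + v_{2} = v_{3} + v_{4} + v_{6} + v_{10}  so sig = ⟨2 | 1 1 1 1⟩
  • {2,7}:  v_{2} + v_{7} = v_{1} + v_{3} + 2·v_{4} + v_{6}  so sig = ⟨2 | 1 1 1 2⟩
  • {0,7}:  v_{0} + v_{7} = v_{1} + v_{4} + 2·v_{5}  so sig = ⟨2 | 1 1 2⟩
  • {0,2}:  v_{0} + v_{2} = 2·v_{3} + 2·v_{4} + v_{9} + v_{10}  so sig = ⟨2 | 1 1 2 2⟩
  • {0,1}:  v_{0} + v_{1} = 2·v_{5} + v_{10}  so sig = ⟨2 | 1 2⟩
  • {7,10}:  v_{7} + v_{10} = 2·v_{1} + v_{4}  so sig = ⟨2 | 1 2⟩
  • {3,4,8}:  v_{3} + v_{4} + v_{8} = v_{2}  so sig = ⟨3 | 1⟩
  • {5,6,10}:  v_{5} + v_{6} + v_{10} = v_{1}  so sig = ⟨3 | 1⟩
  • {3,7,9}:  v_{3} + v_{7} + v_{9} = 2·v_{5} + v_{6}  so sig = ⟨3 | 1 2⟩
  • {1,3,4,9}:  v_{1} + v_{3} + v_{4} + v_{9} = v_{5}  so sig = ⟨4 | 1⟩
  • {1,4,5,6}:  v_{1} + v_{4} + v_{5} + v_{6} = v_{7}  so sig = ⟨4 | 1⟩
  • {2,6,9,10}:  v_{2} + v_{6} + v_{9} + v_{10} = v_{8}  so sig = ⟨4 | 1⟩
  • {3,4,6,9,10}:  v_{3} + v_{4} + v_{6} + v_{9} + v_{10} = 0  so sig = ⟨5 | 0⟩
  • {3,4,5,9,10}:  v_{3} + v_{4} + v_{5} + v_{9} + v_{10} = v_{0}  so sig = ⟨5 | 1⟩

Hence PRS(X_Σ) =
{ ⟨2 | 0⟩,  ⟨2 | 1⟩,  ⟨2 | 1 1⟩ ×2,  ⟨2 | 1 1 1⟩,  ⟨2 | 1 1 1 1⟩ ×2,  ⟨2 | 1 1 1 2⟩,  ⟨2 | 1 1 2⟩,  ⟨2 | 1 1 2 2⟩,  ⟨2 | 1 2⟩ ×2,  ⟨3 | 1⟩ ×2,  ⟨3 | 1 2⟩,  ⟨4 | 1⟩ ×3,  ⟨5 | 0⟩,  ⟨5 | 1⟩ }
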